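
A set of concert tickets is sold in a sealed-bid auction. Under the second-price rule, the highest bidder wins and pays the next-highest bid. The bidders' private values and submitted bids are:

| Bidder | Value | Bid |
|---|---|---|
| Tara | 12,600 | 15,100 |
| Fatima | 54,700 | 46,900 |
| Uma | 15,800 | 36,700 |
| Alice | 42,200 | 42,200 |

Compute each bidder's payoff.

Bids in descending order: Fatima 46,900, then Alice 42,200, then Uma 36,700, then Tara 15,100.
Fatima has the top bid and wins; the price is the second-highest bid, 42,200.
Fatima's payoff = 54,700 − 42,200 = 12,500. All other bidders lose, so their payoff is 0.

Payoffs: Tara 0, Fatima 12,500, Uma 0, Alice 0.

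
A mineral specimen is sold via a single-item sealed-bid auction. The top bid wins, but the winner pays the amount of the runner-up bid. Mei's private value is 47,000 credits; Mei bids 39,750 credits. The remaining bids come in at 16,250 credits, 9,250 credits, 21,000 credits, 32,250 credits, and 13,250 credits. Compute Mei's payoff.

Highest competing bid: 32,250 credits.
Mei's bid 39,750 credits is the highest overall, so Mei wins and pays the second-highest bid, 32,250 credits.
Payoff = value − price = 47,000 credits − 32,250 credits = 14,750 credits.

Mei's payoff: 14,750 credits.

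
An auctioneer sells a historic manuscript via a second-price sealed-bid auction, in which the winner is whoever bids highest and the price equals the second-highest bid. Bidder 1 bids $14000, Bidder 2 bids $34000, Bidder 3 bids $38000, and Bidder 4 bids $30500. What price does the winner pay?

Ordered from highest: Bidder 3 $38000, then Bidder 2 $34000, then Bidder 4 $30500, then Bidder 1 $14000.
Bidder 3 is the highest bidder, so Bidder 3 wins.
Under the second-price rule, the price is the second-highest bid: $34000.

The winner pays $34000.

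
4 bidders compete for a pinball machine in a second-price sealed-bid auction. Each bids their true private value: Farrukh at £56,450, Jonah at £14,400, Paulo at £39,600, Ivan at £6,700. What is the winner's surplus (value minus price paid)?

Winner's surplus: £16,850.

Ranking the bids: Farrukh £56,450, then Paulo £39,600, then Jonah £14,400, then Ivan £6,700.
Farrukh wins with the top bid and pays the second-highest, £39,600.
Surplus = £56,450 − £39,600 = £16,850.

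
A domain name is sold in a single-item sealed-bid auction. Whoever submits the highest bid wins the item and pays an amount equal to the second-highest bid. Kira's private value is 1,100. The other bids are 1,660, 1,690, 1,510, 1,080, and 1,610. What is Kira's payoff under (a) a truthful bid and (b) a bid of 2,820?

Truthful: 0; alternative: -590.

The highest competing bid is 1,690.
Bidding truthfully at 1,100: the top bid is 1,690 (a rival), so Kira loses. Payoff = 0.
Bidding 2,820: Kira has the top bid, wins, and pays the second-highest bid 1,690. Payoff = 1,100 − 1,690 = -590.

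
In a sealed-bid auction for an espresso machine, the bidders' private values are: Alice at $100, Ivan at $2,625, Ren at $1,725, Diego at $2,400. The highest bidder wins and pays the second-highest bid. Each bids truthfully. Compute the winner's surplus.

$225

Ranking the bids: Ivan $2,625, then Diego $2,400, then Ren $1,725, then Alice $100.
Ivan wins with the top bid and pays the second-highest, $2,400.
Surplus = $2,625 − $2,400 = $225.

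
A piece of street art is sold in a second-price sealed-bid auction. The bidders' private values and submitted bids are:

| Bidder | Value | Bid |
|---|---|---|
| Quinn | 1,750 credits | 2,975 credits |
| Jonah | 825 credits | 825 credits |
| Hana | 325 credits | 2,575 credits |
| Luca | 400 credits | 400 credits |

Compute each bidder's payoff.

Payoffs: Quinn -825 credits, Jonah 0 credits, Hana 0 credits, Luca 0 credits.

Sorted high to low: Quinn 2,975 credits; Hana 2,575 credits; Jonah 825 credits; Luca 400 credits.
Quinn has the top bid and wins; the price is the second-highest bid, 2,575 credits.
Quinn's payoff = 1,750 credits − 2,575 credits = -825 credits. All other bidders lose, so their payoff is 0.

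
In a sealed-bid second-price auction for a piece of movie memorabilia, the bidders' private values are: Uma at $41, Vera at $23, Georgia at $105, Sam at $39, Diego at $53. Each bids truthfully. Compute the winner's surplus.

Ranking the bids: Georgia $105; Diego $53; Uma $41; Sam $39; Vera $23.
Georgia wins with the top bid and pays the second-highest, $53.
Surplus = $105 − $53 = $52.

Winner's surplus: $52.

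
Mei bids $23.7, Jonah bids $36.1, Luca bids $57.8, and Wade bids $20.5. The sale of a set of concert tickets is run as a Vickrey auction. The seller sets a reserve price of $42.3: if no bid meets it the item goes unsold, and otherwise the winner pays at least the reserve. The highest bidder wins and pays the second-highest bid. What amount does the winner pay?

$42.3

Ranking the bids: Luca $57.8; Jonah $36.1; Mei $23.7; Wade $20.5.
Luca has the highest bid, so Luca wins.
The second-highest bid is $36.1, but the reserve $42.3 is higher, so the price is the reserve.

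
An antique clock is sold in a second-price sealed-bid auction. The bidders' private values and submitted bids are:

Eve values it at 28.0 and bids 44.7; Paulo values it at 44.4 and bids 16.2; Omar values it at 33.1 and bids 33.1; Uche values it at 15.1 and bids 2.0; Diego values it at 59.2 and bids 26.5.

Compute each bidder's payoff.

Ranking the bids: Eve 44.7; Omar 33.1; Diego 26.5; Paulo 16.2; Uche 2.0.
Eve has the top bid and wins; the price is the second-highest bid, 33.1.
Eve's payoff = 28.0 − 33.1 = -5.1. All other bidders lose, so their payoff is 0.

Eve -5.1, Paulo 0.0, Omar 0.0, Uche 0.0, Diego 0.0.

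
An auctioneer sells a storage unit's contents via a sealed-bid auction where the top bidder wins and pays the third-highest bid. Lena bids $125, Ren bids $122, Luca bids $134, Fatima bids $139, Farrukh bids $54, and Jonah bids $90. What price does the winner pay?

Ranking the bids: Fatima $139; Luca $134; Lena $125; Ren $122; Jonah $90; Farrukh $54.
Fatima is the highest bidder, so Fatima wins.
Under the third-price rule, the price is the third-highest bid: $125.

$125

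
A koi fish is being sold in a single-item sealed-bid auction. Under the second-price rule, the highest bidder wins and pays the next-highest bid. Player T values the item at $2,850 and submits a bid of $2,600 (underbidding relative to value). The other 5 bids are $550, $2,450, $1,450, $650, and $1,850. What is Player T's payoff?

Highest competing bid: $2,450.
Player T's bid $2,600 is the highest overall, so Player T wins and pays the second-highest bid, $2,450.
Payoff = value − price = $2,850 − $2,450 = $400.

Payoff = $400.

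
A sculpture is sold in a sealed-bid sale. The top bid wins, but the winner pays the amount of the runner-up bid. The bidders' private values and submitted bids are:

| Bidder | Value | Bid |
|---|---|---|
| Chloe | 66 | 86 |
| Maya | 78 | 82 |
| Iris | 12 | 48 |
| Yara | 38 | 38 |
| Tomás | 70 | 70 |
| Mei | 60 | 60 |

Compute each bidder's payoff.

Chloe -16, Maya 0, Iris 0, Yara 0, Tomás 0, Mei 0.

Ranking the bids: Chloe 86, then Maya 82, then Tomás 70, then Mei 60, then Iris 48, then Yara 38.
Chloe has the top bid and wins; the price is the second-highest bid, 82.
Chloe's payoff = 66 − 82 = -16. All other bidders lose, so their payoff is 0.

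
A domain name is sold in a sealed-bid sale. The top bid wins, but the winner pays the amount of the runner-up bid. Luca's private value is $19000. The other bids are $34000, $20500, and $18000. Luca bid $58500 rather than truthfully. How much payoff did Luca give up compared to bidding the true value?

The highest competing bid is $34000.
Bidding truthfully at $19000: the top bid is $34000 (a rival), so Luca loses. Payoff = $0.
Bidding $58500: Luca has the top bid, wins, and pays the second-highest bid $34000. Payoff = $19000 − $34000 = -$15000.
Regret = truthful payoff − actual payoff = $0 − -$15000 = $15000.
Deviating from a truthful bid can only lose payoff in a second-price auction — never gain.

Payoff forgone: $15000.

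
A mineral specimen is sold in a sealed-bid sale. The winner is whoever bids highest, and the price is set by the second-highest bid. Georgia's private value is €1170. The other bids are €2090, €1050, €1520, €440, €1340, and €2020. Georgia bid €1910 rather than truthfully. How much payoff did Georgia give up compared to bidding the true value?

Payoff forgone: €0.

The highest competing bid is €2090.
Bidding truthfully at €1170: the top bid is €2090 (a rival), so Georgia loses. Payoff = €0.
Bidding €1910: the top bid is €2090 (a rival), so Georgia loses. Payoff = €0.
Regret = truthful payoff − actual payoff = €0 − €0 = €0.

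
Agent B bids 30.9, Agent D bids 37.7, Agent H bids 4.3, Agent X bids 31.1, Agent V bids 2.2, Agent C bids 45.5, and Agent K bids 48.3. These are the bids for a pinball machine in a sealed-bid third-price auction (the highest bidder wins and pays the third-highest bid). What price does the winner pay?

Bids in descending order: Agent K 48.3, then Agent C 45.5, then Agent D 37.7, then Agent X 31.1, then Agent B 30.9, then Agent H 4.3, then Agent V 2.2.
Agent K is the highest bidder, so Agent K wins.
Under the third-price rule, the price is the third-highest bid: 37.7.

37.7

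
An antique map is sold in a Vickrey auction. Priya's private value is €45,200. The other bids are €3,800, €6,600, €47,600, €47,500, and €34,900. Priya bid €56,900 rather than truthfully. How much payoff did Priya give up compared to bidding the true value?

Payoff forgone: €2,400.

The highest competing bid is €47,600.
Bidding truthfully at €45,200: the top bid is €47,600 (a rival), so Priya loses. Payoff = €0.
Bidding €56,900: Priya has the top bid, wins, and pays the second-highest bid €47,600. Payoff = €45,200 − €47,600 = -€2,400.
Regret = truthful payoff − actual payoff = €0 − -€2,400 = €2,400.
This is the dominant-strategy logic: truthful bidding weakly beats any alternative.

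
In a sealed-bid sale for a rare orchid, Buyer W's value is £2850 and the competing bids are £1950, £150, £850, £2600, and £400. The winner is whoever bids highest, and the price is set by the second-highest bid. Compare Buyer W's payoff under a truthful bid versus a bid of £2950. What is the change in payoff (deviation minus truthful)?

The highest competing bid is £2600.
Bidding truthfully at £2850: Buyer W has the top bid, wins, and pays the second-highest bid £2600. Payoff = £2850 − £2600 = £250.
Bidding £2950: Buyer W has the top bid, wins, and pays the second-highest bid £2600. Payoff = £2850 − £2600 = £250.
Change = £250 − £250 = £0.
The bid only affects whether you win, not the price — here both bids land on the same side of the top rival bid, so the deviation is payoff-neutral.

Change in payoff: £0.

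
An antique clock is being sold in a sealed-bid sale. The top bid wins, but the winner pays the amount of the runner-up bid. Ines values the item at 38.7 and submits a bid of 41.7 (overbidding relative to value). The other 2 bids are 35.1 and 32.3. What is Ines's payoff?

Highest competing bid: 35.1.
Ines's bid 41.7 is the highest overall, so Ines wins and pays the second-highest bid, 35.1.
Payoff = value − price = 38.7 − 35.1 = 3.6.

Payoff = 3.6.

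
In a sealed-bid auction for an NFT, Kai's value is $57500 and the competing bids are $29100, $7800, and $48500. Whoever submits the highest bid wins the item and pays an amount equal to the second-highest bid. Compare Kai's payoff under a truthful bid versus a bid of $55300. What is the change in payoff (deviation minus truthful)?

$0

The highest competing bid is $48500.
Bidding truthfully at $57500: Kai has the top bid, wins, and pays the second-highest bid $48500. Payoff = $57500 − $48500 = $9000.
Bidding $55300: Kai has the top bid, wins, and pays the second-highest bid $48500. Payoff = $57500 − $48500 = $9000.
Change = $9000 − $9000 = $0.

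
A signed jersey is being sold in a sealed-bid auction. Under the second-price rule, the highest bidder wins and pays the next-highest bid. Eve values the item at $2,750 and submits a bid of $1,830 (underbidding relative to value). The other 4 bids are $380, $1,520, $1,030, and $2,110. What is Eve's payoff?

Payoff = $0.

Highest competing bid: $2,110.
Eve's bid $1,830 is not the highest, so Eve loses, pays nothing, and earns zero payoff.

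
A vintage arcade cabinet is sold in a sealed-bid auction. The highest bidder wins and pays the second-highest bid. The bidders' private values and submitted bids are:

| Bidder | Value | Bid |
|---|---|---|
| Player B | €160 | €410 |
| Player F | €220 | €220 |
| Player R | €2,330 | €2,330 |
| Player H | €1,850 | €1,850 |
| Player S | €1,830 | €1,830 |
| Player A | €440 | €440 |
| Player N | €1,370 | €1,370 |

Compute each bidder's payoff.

Player B €0, Player F €0, Player R €480, Player H €0, Player S €0, Player A €0, Player N €0.

Sorted high to low: Player R €2,330; Player H €1,850; Player S €1,830; Player N €1,370; Player A €440; Player B €410; Player F €220.
Player R has the top bid and wins; the price is the second-highest bid, €1,850.
Player R's payoff = €2,330 − €1,850 = €480. All other bidders lose, so their payoff is 0.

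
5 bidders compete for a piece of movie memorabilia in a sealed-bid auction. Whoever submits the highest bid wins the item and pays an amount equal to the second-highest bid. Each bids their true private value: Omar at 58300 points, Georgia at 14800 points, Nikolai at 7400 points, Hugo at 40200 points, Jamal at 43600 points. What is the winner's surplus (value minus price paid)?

Surplus = 14700 points.

Ranking the bids: Omar 58300 points; Jamal 43600 points; Hugo 40200 points; Georgia 14800 points; Nikolai 7400 points.
Omar wins with the top bid and pays the second-highest, 43600 points.
Surplus = 58300 points − 43600 points = 14700 points.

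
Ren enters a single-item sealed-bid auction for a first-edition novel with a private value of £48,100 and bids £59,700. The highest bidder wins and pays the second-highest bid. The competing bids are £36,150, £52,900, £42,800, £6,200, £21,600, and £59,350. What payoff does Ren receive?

Ren's payoff: -£11,250.

Highest competing bid: £59,350.
Ren's bid £59,700 is the highest overall, so Ren wins and pays the second-highest bid, £59,350.
Payoff = value − price = £48,100 − £59,350 = -£11,250.
Overbidding won the item at a price above value — truthful bidding would have avoided this loss.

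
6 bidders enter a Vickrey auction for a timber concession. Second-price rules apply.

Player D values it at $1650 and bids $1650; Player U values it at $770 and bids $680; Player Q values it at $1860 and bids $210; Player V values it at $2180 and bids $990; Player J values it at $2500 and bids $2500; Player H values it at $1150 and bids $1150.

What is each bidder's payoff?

Sorted high to low: Player J $2500, then Player D $1650, then Player H $1150, then Player V $990, then Player U $680, then Player Q $210.
Player J has the top bid and wins; the price is the second-highest bid, $1650.
Player J's payoff = $2500 − $1650 = $850. All other bidders lose, so their payoff is 0.

Payoffs: Player D $0, Player U $0, Player Q $0, Player V $0, Player J $850, Player H $0.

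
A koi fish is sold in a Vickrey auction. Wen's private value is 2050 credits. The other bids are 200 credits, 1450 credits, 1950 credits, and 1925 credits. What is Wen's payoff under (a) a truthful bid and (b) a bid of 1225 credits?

The highest competing bid is 1950 credits.
Bidding truthfully at 2050 credits: Wen has the top bid, wins, and pays the second-highest bid 1950 credits. Payoff = 2050 credits − 1950 credits = 100 credits.
Bidding 1225 credits: the top bid is 1950 credits (a rival), so Wen loses. Payoff = 0 credits.

Truthful: 100 credits; alternative: 0 credits.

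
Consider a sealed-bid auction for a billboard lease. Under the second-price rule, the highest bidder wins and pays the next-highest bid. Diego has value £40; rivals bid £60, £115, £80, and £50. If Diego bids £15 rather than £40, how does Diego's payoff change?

£0

The highest competing bid is £115.
Bidding truthfully at £40: the top bid is £115 (a rival), so Diego loses. Payoff = £0.
Bidding £15: the top bid is £115 (a rival), so Diego loses. Payoff = £0.
Change = £0 − £0 = £0.
The bid only affects whether you win, not the price — here both bids land on the same side of the top rival bid, so the deviation is payoff-neutral.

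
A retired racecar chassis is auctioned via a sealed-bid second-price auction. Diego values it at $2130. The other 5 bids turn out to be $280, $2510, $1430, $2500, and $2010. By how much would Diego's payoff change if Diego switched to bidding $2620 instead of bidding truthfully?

Payoff change: -$380.

The highest competing bid is $2510.
Bidding truthfully at $2130: the top bid is $2510 (a rival), so Diego loses. Payoff = $0.
Bidding $2620: Diego has the top bid, wins, and pays the second-highest bid $2510. Payoff = $2130 − $2510 = -$380.
Change = -$380 − $0 = -$380.
This is the dominant-strategy logic: truthful bidding weakly beats any alternative.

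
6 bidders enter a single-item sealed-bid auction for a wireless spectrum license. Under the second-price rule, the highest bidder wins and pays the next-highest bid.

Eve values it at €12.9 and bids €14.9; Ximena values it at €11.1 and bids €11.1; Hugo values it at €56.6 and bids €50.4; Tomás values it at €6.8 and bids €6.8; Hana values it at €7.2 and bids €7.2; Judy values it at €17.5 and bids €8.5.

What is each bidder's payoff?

Ranking the bids: Hugo €50.4, then Eve €14.9, then Ximena €11.1, then Judy €8.5, then Hana €7.2, then Tomás €6.8.
Hugo has the top bid and wins; the price is the second-highest bid, €14.9.
Hugo's payoff = €56.6 − €14.9 = €41.7. All other bidders lose, so their payoff is 0.

Eve €0.0, Ximena €0.0, Hugo €41.7, Tomás €0.0, Hana €0.0, Judy €0.0.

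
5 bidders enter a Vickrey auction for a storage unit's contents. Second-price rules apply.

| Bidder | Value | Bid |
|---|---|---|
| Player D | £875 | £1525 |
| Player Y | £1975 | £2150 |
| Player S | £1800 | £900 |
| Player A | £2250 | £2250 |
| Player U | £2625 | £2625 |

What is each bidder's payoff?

Payoffs: Player D £0, Player Y £0, Player S £0, Player A £0, Player U £375.

Sorted high to low: Player U £2625, then Player A £2250, then Player Y £2150, then Player D £1525, then Player S £900.
Player U has the top bid and wins; the price is the second-highest bid, £2250.
Player U's payoff = £2625 − £2250 = £375. All other bidders lose, so their payoff is 0.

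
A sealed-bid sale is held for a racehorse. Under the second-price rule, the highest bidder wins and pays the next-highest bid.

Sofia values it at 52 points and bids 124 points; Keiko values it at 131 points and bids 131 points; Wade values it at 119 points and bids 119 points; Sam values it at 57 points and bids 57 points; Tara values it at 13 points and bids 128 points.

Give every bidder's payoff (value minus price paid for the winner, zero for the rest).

Bids in descending order: Keiko 131 points; Tara 128 points; Sofia 124 points; Wade 119 points; Sam 57 points.
Keiko has the top bid and wins; the price is the second-highest bid, 128 points.
Keiko's payoff = 131 points − 128 points = 3 points. All other bidders lose, so their payoff is 0.

Sofia 0 points, Keiko 3 points, Wade 0 points, Sam 0 points, Tara 0 points.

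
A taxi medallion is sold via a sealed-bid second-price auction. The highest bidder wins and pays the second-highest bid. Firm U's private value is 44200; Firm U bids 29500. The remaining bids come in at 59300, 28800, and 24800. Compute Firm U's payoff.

Payoff = 0.

Highest competing bid: 59300.
Firm U's bid 29500 is not the highest, so Firm U loses, pays nothing, and earns zero payoff.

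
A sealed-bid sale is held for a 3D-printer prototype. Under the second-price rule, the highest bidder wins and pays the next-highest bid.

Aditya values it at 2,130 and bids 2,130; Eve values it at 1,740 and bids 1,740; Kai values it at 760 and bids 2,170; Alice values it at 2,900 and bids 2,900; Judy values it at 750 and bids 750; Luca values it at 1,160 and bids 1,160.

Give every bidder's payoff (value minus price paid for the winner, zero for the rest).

Ordered from highest: Alice 2,900, then Kai 2,170, then Aditya 2,130, then Eve 1,740, then Luca 1,160, then Judy 750.
Alice has the top bid and wins; the price is the second-highest bid, 2,170.
Alice's payoff = 2,900 − 2,170 = 730. All other bidders lose, so their payoff is 0.

Aditya 0, Eve 0, Kai 0, Alice 730, Judy 0, Luca 0.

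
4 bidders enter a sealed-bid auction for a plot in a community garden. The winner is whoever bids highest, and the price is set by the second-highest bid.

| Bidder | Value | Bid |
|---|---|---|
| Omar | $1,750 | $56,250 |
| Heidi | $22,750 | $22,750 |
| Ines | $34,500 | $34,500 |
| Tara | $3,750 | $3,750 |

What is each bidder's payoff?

Payoffs: Omar -$32,750, Heidi $0, Ines $0, Tara $0.

Bids in descending order: Omar $56,250 > Ines $34,500 > Heidi $22,750 > Tara $3,750.
Omar has the top bid and wins; the price is the second-highest bid, $34,500.
Omar's payoff = $1,750 − $34,500 = -$32,750. All other bidders lose, so their payoff is 0.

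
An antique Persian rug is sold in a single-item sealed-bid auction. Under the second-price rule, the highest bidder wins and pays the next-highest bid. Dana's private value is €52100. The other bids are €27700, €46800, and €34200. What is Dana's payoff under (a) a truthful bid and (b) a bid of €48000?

(a) €5300  (b) €5300

The highest competing bid is €46800.
Bidding truthfully at €52100: Dana has the top bid, wins, and pays the second-highest bid €46800. Payoff = €52100 − €46800 = €5300.
Bidding €48000: Dana has the top bid, wins, and pays the second-highest bid €46800. Payoff = €52100 − €46800 = €5300.
The bid only affects whether you win, not the price — here both bids land on the same side of the top rival bid, so the deviation is payoff-neutral.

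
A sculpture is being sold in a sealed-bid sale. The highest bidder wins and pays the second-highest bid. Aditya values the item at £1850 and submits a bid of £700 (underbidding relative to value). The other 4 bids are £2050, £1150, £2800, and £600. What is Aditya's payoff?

Highest competing bid: £2800.
Aditya's bid £700 is not the highest, so Aditya loses, pays nothing, and earns zero payoff.

£0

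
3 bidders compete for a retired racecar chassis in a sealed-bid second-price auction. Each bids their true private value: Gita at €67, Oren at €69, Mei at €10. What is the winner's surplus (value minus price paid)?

€2

Ranking the bids: Oren €69 > Gita €67 > Mei €10.
Oren wins with the top bid and pays the second-highest, €67.
Surplus = €69 − €67 = €2.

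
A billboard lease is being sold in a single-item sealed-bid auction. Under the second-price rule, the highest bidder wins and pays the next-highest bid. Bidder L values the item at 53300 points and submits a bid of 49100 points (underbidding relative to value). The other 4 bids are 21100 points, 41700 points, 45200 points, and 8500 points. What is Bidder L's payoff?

Highest competing bid: 45200 points.
Bidder L's bid 49100 points is the highest overall, so Bidder L wins and pays the second-highest bid, 45200 points.
Payoff = value − price = 53300 points − 45200 points = 8100 points.

Payoff = 8100 points.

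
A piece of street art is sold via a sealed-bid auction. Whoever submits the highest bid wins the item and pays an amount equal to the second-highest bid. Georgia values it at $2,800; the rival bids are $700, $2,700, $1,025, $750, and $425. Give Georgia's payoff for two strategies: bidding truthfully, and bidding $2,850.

(a) $100  (b) $100

The highest competing bid is $2,700.
Bidding truthfully at $2,800: Georgia has the top bid, wins, and pays the second-highest bid $2,700. Payoff = $2,800 − $2,700 = $100.
Bidding $2,850: Georgia has the top bid, wins, and pays the second-highest bid $2,700. Payoff = $2,800 − $2,700 = $100.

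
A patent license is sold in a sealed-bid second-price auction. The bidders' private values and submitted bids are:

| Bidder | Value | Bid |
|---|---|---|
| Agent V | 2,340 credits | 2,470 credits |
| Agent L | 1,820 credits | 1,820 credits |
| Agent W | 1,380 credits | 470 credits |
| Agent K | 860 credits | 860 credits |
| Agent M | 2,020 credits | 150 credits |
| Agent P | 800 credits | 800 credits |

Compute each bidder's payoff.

Ordered from highest: Agent V 2,470 credits > Agent L 1,820 credits > Agent K 860 credits > Agent P 800 credits > Agent W 470 credits > Agent M 150 credits.
Agent V has the top bid and wins; the price is the second-highest bid, 1,820 credits.
Agent V's payoff = 2,340 credits − 1,820 credits = 520 credits. All other bidders lose, so their payoff is 0.

Agent V 520 credits, Agent L 0 credits, Agent W 0 credits, Agent K 0 credits, Agent M 0 credits, Agent P 0 credits.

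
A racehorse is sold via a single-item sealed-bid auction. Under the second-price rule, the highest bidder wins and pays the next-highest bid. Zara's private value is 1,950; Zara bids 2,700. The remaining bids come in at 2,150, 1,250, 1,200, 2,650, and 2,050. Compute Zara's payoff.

-700

Highest competing bid: 2,650.
Zara's bid 2,700 is the highest overall, so Zara wins and pays the second-highest bid, 2,650.
Payoff = value − price = 1,950 − 2,650 = -700.
Overbidding won the item at a price above value — truthful bidding would have avoided this loss.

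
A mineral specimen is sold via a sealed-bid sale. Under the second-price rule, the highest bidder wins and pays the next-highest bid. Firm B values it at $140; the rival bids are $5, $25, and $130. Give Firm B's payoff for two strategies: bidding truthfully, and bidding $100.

The highest competing bid is $130.
Bidding truthfully at $140: Firm B has the top bid, wins, and pays the second-highest bid $130. Payoff = $140 − $130 = $10.
Bidding $100: the top bid is $130 (a rival), so Firm B loses. Payoff = $0.

Truthful: $10; alternative: $0.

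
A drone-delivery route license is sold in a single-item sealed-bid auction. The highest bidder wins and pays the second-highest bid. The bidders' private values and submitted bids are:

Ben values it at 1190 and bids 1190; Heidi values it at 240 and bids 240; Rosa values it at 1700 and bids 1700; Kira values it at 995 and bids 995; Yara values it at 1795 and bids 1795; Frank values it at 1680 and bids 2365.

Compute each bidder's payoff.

Payoffs: Ben 0, Heidi 0, Rosa 0, Kira 0, Yara 0, Frank -115.

Ranking the bids: Frank 2365 > Yara 1795 > Rosa 1700 > Ben 1190 > Kira 995 > Heidi 240.
Frank has the top bid and wins; the price is the second-highest bid, 1795.
Frank's payoff = 1680 − 1795 = -115. All other bidders lose, so their payoff is 0.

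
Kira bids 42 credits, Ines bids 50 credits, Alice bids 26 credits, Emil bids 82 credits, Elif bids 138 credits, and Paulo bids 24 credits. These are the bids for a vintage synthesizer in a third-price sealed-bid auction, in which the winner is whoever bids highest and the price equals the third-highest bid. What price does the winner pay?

50 credits

Sorted high to low: Elif 138 credits; Emil 82 credits; Ines 50 credits; Kira 42 credits; Alice 26 credits; Paulo 24 credits.
Elif is the highest bidder, so Elif wins.
Under the third-price rule, the price is the third-highest bid: 50 credits.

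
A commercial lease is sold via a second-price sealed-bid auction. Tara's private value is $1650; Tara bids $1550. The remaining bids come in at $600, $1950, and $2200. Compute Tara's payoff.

Tara's payoff: $0.

Highest competing bid: $2200.
Tara's bid $1550 is not the highest, so Tara loses, pays nothing, and earns zero payoff.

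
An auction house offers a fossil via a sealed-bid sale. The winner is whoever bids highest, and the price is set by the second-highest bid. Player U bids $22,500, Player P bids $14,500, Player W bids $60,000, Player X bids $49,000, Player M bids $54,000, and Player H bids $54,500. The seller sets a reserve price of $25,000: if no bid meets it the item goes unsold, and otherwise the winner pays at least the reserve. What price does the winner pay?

$54,500

Ranking the bids: Player W $60,000, then Player H $54,500, then Player M $54,000, then Player X $49,000, then Player U $22,500, then Player P $14,500.
Player W has the highest bid, so Player W wins.
The second-highest bid is $54,500, which exceeds the reserve, so that sets the price.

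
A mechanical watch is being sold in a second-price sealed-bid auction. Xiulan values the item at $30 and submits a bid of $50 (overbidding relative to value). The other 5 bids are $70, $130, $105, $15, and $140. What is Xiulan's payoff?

$0

Highest competing bid: $140.
Xiulan's bid $50 is not the highest, so Xiulan loses, pays nothing, and earns zero payoff.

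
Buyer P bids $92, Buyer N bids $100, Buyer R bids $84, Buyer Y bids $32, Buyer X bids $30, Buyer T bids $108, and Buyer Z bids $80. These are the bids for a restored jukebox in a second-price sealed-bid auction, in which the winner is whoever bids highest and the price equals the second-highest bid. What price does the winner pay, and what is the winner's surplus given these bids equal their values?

The winner pays $100 for a surplus of $8.

Ranking the bids: Buyer T $108, then Buyer N $100, then Buyer P $92, then Buyer R $84, then Buyer Z $80, then Buyer Y $32, then Buyer X $30.
Buyer T is the highest bidder, so Buyer T wins.
Under the second-price rule, the price is the second-highest bid: $100.
Surplus = $108 − $100 = $8.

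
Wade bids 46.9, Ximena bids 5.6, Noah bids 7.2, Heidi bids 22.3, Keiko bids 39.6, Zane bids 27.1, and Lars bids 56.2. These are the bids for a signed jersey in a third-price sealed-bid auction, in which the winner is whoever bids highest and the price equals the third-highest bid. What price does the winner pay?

Bids in descending order: Lars 56.2, then Wade 46.9, then Keiko 39.6, then Zane 27.1, then Heidi 22.3, then Noah 7.2, then Ximena 5.6.
Lars is the highest bidder, so Lars wins.
Under the third-price rule, the price is the third-highest bid: 39.6.

The winner pays 39.6.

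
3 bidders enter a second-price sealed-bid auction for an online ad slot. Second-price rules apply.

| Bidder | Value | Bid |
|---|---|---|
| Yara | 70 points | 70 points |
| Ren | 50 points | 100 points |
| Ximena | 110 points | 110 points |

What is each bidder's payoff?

Yara 0 points, Ren 0 points, Ximena 10 points.

Bids in descending order: Ximena 110 points, then Ren 100 points, then Yara 70 points.
Ximena has the top bid and wins; the price is the second-highest bid, 100 points.
Ximena's payoff = 110 points − 100 points = 10 points. All other bidders lose, so their payoff is 0.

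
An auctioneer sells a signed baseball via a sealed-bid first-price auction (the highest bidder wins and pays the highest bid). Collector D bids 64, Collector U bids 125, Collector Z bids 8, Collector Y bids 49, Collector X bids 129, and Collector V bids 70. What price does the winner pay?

Bids in descending order: Collector X 129, then Collector U 125, then Collector V 70, then Collector D 64, then Collector Y 49, then Collector Z 8.
Collector X is the highest bidder, so Collector X wins.
Under the first-price rule, the price is the highest bid: 129.

129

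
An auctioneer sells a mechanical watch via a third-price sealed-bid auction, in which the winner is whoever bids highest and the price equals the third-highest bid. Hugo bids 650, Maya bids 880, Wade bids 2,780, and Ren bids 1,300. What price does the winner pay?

Sorted high to low: Wade 2,780, then Ren 1,300, then Maya 880, then Hugo 650.
Wade is the highest bidder, so Wade wins.
Under the third-price rule, the price is the third-highest bid: 880.

880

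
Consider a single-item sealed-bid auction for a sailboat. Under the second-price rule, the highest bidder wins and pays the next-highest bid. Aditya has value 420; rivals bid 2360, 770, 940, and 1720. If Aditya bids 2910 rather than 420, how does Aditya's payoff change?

Payoff change: -1940.

The highest competing bid is 2360.
Bidding truthfully at 420: the top bid is 2360 (a rival), so Aditya loses. Payoff = 0.
Bidding 2910: Aditya has the top bid, wins, and pays the second-highest bid 2360. Payoff = 420 − 2360 = -1940.
Change = -1940 − 0 = -1940.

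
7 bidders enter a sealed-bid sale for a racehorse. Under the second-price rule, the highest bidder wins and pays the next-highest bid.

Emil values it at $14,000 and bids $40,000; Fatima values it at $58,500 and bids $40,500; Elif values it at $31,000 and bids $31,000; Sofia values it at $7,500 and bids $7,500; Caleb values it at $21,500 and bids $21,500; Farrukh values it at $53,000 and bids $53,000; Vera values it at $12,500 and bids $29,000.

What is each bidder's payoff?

Bids in descending order: Farrukh $53,000; Fatima $40,500; Emil $40,000; Elif $31,000; Vera $29,000; Caleb $21,500; Sofia $7,500.
Farrukh has the top bid and wins; the price is the second-highest bid, $40,500.
Farrukh's payoff = $53,000 − $40,500 = $12,500. All other bidders lose, so their payoff is 0.

Emil $0, Fatima $0, Elif $0, Sofia $0, Caleb $0, Farrukh $12,500, Vera $0.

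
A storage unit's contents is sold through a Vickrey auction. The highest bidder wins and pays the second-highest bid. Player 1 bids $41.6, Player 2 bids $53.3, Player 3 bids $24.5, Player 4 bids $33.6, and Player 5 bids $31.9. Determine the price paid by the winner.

Bids in descending order: Player 2 $53.3 > Player 1 $41.6 > Player 4 $33.6 > Player 5 $31.9 > Player 3 $24.5.
Player 2 has the highest bid, so Player 2 wins.
The second-highest bid is $41.6, so that is what Player 2 pays.

$41.6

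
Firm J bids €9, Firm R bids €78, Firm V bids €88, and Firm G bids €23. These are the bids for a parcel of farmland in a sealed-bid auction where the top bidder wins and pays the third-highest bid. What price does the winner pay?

Bids in descending order: Firm V €88, then Firm R €78, then Firm G €23, then Firm J €9.
Firm V is the highest bidder, so Firm V wins.
Under the third-price rule, the price is the third-highest bid: €23.

The winner pays €23.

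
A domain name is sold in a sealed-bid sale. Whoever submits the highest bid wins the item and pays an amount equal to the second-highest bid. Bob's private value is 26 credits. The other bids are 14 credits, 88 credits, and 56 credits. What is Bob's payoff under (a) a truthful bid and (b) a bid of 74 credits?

The highest competing bid is 88 credits.
Bidding truthfully at 26 credits: the top bid is 88 credits (a rival), so Bob loses. Payoff = 0 credits.
Bidding 74 credits: the top bid is 88 credits (a rival), so Bob loses. Payoff = 0 credits.
The bid only affects whether you win, not the price — here both bids land on the same side of the top rival bid, so the deviation is payoff-neutral.

Truthful: 0 credits; alternative: 0 credits.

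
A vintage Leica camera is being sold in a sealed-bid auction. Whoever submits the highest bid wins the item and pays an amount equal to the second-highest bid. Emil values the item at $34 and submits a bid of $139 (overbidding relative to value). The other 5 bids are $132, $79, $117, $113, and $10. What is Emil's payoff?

Highest competing bid: $132.
Emil's bid $139 is the highest overall, so Emil wins and pays the second-highest bid, $132.
Payoff = value − price = $34 − $132 = -$98.
Overbidding won the item at a price above value — truthful bidding would have avoided this loss.

-$98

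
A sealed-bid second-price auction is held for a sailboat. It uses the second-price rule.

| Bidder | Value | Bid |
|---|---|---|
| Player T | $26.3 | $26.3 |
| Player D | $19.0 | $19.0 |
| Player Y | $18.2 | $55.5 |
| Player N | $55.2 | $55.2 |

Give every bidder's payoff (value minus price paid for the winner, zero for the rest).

Player T $0.0, Player D $0.0, Player Y -$37.0, Player N $0.0.

Sorted high to low: Player Y $55.5 > Player N $55.2 > Player T $26.3 > Player D $19.0.
Player Y has the top bid and wins; the price is the second-highest bid, $55.2.
Player Y's payoff = $18.2 − $55.2 = -$37.0. All other bidders lose, so their payoff is 0.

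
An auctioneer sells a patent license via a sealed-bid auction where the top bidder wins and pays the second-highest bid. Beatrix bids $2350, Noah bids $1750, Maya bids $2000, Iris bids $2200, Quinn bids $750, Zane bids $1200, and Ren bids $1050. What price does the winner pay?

$2200

Bids in descending order: Beatrix $2350, then Iris $2200, then Maya $2000, then Noah $1750, then Zane $1200, then Ren $1050, then Quinn $750.
Beatrix is the highest bidder, so Beatrix wins.
Under the second-price rule, the price is the second-highest bid: $2200.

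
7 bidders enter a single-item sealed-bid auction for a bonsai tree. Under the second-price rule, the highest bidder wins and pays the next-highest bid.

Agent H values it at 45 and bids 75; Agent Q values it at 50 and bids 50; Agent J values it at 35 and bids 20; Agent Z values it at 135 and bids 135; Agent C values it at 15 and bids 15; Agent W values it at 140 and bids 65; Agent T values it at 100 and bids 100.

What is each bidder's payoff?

Sorted high to low: Agent Z 135; Agent T 100; Agent H 75; Agent W 65; Agent Q 50; Agent J 20; Agent C 15.
Agent Z has the top bid and wins; the price is the second-highest bid, 100.
Agent Z's payoff = 135 − 100 = 35. All other bidders lose, so their payoff is 0.

Payoffs: Agent H 0, Agent Q 0, Agent J 0, Agent Z 35, Agent C 0, Agent W 0, Agent T 0.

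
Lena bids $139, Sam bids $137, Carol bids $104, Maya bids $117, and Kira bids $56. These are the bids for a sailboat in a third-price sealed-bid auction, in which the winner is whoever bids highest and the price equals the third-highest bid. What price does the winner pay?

The winner pays $117.

Sorted high to low: Lena $139, then Sam $137, then Maya $117, then Carol $104, then Kira $56.
Lena is the highest bidder, so Lena wins.
Under the third-price rule, the price is the third-highest bid: $117.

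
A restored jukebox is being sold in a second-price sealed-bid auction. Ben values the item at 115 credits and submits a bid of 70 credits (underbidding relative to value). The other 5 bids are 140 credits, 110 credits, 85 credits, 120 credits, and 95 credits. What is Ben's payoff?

0 credits

Highest competing bid: 140 credits.
Ben's bid 70 credits is not the highest, so Ben loses, pays nothing, and earns zero payoff.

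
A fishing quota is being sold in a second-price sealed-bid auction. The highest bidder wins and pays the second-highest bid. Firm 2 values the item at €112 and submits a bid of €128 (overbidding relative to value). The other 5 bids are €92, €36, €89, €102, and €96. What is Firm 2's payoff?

Payoff = €10.

Highest competing bid: €102.
Firm 2's bid €128 is the highest overall, so Firm 2 wins and pays the second-highest bid, €102.
Payoff = value − price = €112 − €102 = €10.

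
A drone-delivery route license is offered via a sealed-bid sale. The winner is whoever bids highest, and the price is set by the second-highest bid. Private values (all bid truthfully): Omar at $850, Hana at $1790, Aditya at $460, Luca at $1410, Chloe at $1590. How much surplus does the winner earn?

Winner's surplus: $200.

Ordered from highest: Hana $1790 > Chloe $1590 > Luca $1410 > Omar $850 > Aditya $460.
Hana wins with the top bid and pays the second-highest, $1590.
Surplus = $1790 − $1590 = $200.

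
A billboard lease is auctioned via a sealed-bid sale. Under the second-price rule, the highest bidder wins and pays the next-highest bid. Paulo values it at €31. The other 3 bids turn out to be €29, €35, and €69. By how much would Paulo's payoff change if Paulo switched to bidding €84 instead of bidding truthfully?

The highest competing bid is €69.
Bidding truthfully at €31: the top bid is €69 (a rival), so Paulo loses. Payoff = €0.
Bidding €84: Paulo has the top bid, wins, and pays the second-highest bid €69. Payoff = €31 − €69 = -€38.
Change = -€38 − €0 = -€38.

Change in payoff: -€38.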